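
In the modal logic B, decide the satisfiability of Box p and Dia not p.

1. Box p and Dia not p, u
2. Box p, u   [and-rule on 1]
3. Dia not p, u   [and-rule on 1]
4. p, u   [Box-rule on 2 via uRu]
5. not p, v   [Dia-rule on 3: fresh world v, uRv]
6. p, v   [Box-rule on 2 via uRv]
Accessibility: uRu, uRv, vRu, vRv
Branch closes: p and not p both at v.
All branches of the tableau close; one closing branch shown above.

Unsatisfiable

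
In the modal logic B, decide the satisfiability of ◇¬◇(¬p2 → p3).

Satisfiable

1. ◇¬◇(¬p2 → p3), 0
2. ¬◇(¬p2 → p3), 1
3. ¬(¬p2 → p3), 0
4. ¬p2, 0
5. ¬p3, 0
6. ¬(¬p2 → p3), 1
7. ¬p2, 1
8. ¬p3, 1
Accessibility: 0R0, 0R1, 1R0, 1R1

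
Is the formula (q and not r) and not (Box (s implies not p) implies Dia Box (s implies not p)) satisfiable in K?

1. (q and not r) and not (Box (s implies not p) implies Dia Box (s implies not p)), 0
2. q and not r, 0
3. not (Box (s implies not p) implies Dia Box (s implies not p)), 0
4. q, 0
5. not r, 0
6. Box (s implies not p), 0
7. not Dia Box (s implies not p), 0

Satisfiable (open branch found)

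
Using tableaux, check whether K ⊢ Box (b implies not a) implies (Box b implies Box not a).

Yes, valid

Tableau for the negation not (Box (b implies not a) implies (Box b implies Box not a)):
1. not (Box (b implies not a) implies (Box b implies Box not a)), 0
2. Box (b implies not a), 0
3. not (Box b implies Box not a), 0
4. Box b, 0
5. not Box not a, 0
6. a, 1
7. b implies not a, 1
8. b, 1
9. not a, 1
Accessibility: 0R1
Branch closes: a and not a both at 1.
All branches of the negation close; one closing branch shown above.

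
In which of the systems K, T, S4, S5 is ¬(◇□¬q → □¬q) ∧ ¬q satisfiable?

K, T, S4

S5-tableau for the formula:
1. ¬(◇□¬q → □¬q) ∧ ¬q, u
2. ¬(◇□¬q → □¬q), u
3. ¬q, u
4. ◇□¬q, u
5. ¬□¬q, u
6. □¬q, v
7. ¬q, v
8. q, w
9. ¬q, w
Accessibility: uRu, uRv, uRw, vRu, vRv, vRw, wRu, wRv, wRw
Branch closes: q and ¬q both at w.
Every branch closes (one shown): unsatisfiable in S5.
S4-tableau for the formula:
1. ¬(◇□¬q → □¬q) ∧ ¬q, u
2. ¬(◇□¬q → □¬q), u
3. ¬q, u
4. ◇□¬q, u
5. ¬□¬q, u
6. □¬q, v
7. ¬q, v
8. q, w
Accessibility: uRu, uRv, uRw, vRv, wRw
Complete open branch: satisfiable in S4, hence also in K, T (this S4-model is also a K-model and a T-model).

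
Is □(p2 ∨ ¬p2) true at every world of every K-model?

Yes, valid

Tableau for the negation ¬□(p2 ∨ ¬p2):
1. ¬□(p2 ∨ ¬p2), w0
2. ¬(p2 ∨ ¬p2), w1
3. ¬p2, w1
4. p2, w1
Accessibility: w0Rw1
Branch closes: p2 and ¬p2 both at w1.
All branches of the negation close; one closing branch shown above.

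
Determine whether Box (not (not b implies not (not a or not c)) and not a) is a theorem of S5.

Tableau for the negation not Box (not (not b implies not (not a or not c)) and not a):
1. not Box (not (not b implies not (not a or not c)) and not a), u
2. not (not (not b implies not (not a or not c)) and not a), v
3. a, v
Accessibility: uRu, uRv, vRu, vRv
The negation has an open branch (countermodel exists).

Not valid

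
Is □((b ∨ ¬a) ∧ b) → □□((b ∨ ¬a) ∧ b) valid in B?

No, not valid

Tableau for the negation ¬(□((b ∨ ¬a) ∧ b) → □□((b ∨ ¬a) ∧ b)):
1. ¬(□((b ∨ ¬a) ∧ b) → □□((b ∨ ¬a) ∧ b)), u
2. □((b ∨ ¬a) ∧ b), u
3. ¬□□((b ∨ ¬a) ∧ b), u
4. (b ∨ ¬a) ∧ b, u
5. b ∨ ¬a, u
6. b, u
7. ¬a, u
8. ¬□((b ∨ ¬a) ∧ b), v
9. (b ∨ ¬a) ∧ b, v
10. b ∨ ¬a, v
11. b, v
12. ¬a, v
13. ¬((b ∨ ¬a) ∧ b), w
14. ¬b, w
Accessibility: uRu, uRv, vRu, vRv, vRw, wRv, wRw
The negation has an open branch (countermodel exists).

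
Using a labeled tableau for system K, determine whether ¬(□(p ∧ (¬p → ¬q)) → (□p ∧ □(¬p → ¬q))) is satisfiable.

1. ¬(□(p ∧ (¬p → ¬q)) → (□p ∧ □(¬p → ¬q))), w0
2. □(p ∧ (¬p → ¬q)), w0
3. ¬(□p ∧ □(¬p → ¬q)), w0
4. ¬□(¬p → ¬q), w0
5. ¬(¬p → ¬q), w1
6. ¬p, w1
7. q, w1
8. p ∧ (¬p → ¬q), w1
9. p, w1
10. ¬p → ¬q, w1
Accessibility: w0Rw1
Branch closes: p and ¬p both at w1.
(One branch shown.) All branches close.

No, unsatisfiable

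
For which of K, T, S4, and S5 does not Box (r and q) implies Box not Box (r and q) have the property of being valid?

S5-tableau for the negation not (not Box (r and q) implies Box not Box (r and q)):
1. not (not Box (r and q) implies Box not Box (r and q)), 0
2. not Box (r and q), 0
3. not Box not Box (r and q), 0
4. not (r and q), 1
5. not q, 1
6. Box (r and q), 2
7. r and q, 0
8. r, 0
9. q, 0
10. r and q, 1
11. r, 1
12. q, 1
Accessibility: 0R0, 0R1, 0R2, 1R0, 1R1, 1R2, 2R0, 2R1, 2R2
Branch closes: q and not q both at 1.
Every branch closes (one shown): valid in S5.
S4-tableau for the negation not (not Box (r and q) implies Box not Box (r and q)):
1. not (not Box (r and q) implies Box not Box (r and q)), 0
2. not Box (r and q), 0
3. not Box not Box (r and q), 0
4. not (r and q), 1
5. not q, 1
6. Box (r and q), 2
7. r and q, 2
8. r, 2
9. q, 2
Accessibility: 0R0, 0R1, 0R2, 1R1, 2R2
Complete open branch: countermodel on an S4-frame, so not valid in S4, nor in K, T (the same frame is also a K-frame and a T-frame).

S5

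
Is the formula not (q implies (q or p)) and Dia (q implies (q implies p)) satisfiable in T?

1. not (q implies (q or p)) and Dia (q implies (q implies p)), 0
2. not (q implies (q or p)), 0
3. Dia (q implies (q implies p)), 0
4. q, 0
5. not (q or p), 0
6. not q, 0
7. not p, 0
Accessibility: 0R0
Branch closes: q and not q both at 0.
(One branch shown.) All branches close.

No, unsatisfiable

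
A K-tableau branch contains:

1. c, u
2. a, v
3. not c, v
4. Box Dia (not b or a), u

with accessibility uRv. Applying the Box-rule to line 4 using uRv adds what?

Dia (not b or a), v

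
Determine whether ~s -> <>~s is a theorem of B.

Tableau for the negation ~(~s -> <>~s):
1. ~(~s -> <>~s), w0
2. ~s, w0   [~->-rule on 1]
3. ~<>~s, w0   [~->-rule on 1]
4. s, w0   [~<>-rule on 3 via w0Rw0]
Accessibility: w0Rw0
Branch closes: s and ~s both at w0.
All branches of the negation close; one closing branch shown above.

Valid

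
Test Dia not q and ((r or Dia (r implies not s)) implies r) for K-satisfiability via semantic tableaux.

1. Dia not q and ((r or Dia (r implies not s)) implies r), u
2. Dia not q, u   [and-rule on 1]
3. (r or Dia (r implies not s)) implies r, u   [and-rule on 1]
4. r, u   [implies-rule on 3 (branches; this branch)]
5. not q, v   [Dia-rule on 2: fresh world v, uRv]
Accessibility: uRv

Satisfiable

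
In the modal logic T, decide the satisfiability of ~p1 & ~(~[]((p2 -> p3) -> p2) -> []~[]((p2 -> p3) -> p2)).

1. ~p1 & ~(~[]((p2 -> p3) -> p2) -> []~[]((p2 -> p3) -> p2)), u
2. ~p1, u
3. ~(~[]((p2 -> p3) -> p2) -> []~[]((p2 -> p3) -> p2)), u
4. ~[]((p2 -> p3) -> p2), u
5. ~[]~[]((p2 -> p3) -> p2), u
6. ~((p2 -> p3) -> p2), v
7. p2 -> p3, v
8. ~p2, v
9. p3, v
10. []((p2 -> p3) -> p2), w
11. (p2 -> p3) -> p2, w
12. p2, w
Accessibility: uRu, uRv, uRw, vRv, wRw

Satisfiable (open branch found)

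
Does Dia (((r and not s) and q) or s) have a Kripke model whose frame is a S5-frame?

Satisfiable (open branch found)

1. Dia (((r and not s) and q) or s), u
2. ((r and not s) and q) or s, v
3. s, v
Accessibility: uRu, uRv, vRu, vRv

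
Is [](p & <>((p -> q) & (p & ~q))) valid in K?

Invalid (countermodel exists)

Tableau for the negation ~[](p & <>((p -> q) & (p & ~q))):
1. ~[](p & <>((p -> q) & (p & ~q))), u
2. ~(p & <>((p -> q) & (p & ~q))), v   [~[]-rule on 1: fresh world v, uRv]
3. ~<>((p -> q) & (p & ~q)), v   [~&-rule on 2 (branches; this branch)]
Accessibility: uRv
The negation has an open branch (countermodel exists).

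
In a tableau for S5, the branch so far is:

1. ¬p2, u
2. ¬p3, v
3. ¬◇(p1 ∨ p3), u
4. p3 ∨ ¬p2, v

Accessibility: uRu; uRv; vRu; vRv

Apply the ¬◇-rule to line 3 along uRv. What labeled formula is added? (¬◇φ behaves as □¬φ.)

¬◇φ behaves as □¬φ: propagate the negated body to each accessible world.

¬(p1 ∨ p3), v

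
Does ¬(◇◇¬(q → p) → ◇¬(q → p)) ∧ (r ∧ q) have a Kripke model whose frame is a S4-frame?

1. ¬(◇◇¬(q → p) → ◇¬(q → p)) ∧ (r ∧ q), w0
2. ¬(◇◇¬(q → p) → ◇¬(q → p)), w0
3. r ∧ q, w0
4. ◇◇¬(q → p), w0
5. ¬◇¬(q → p), w0
6. r, w0
7. q, w0
8. q → p, w0
9. p, w0
10. ◇¬(q → p), w1
11. q → p, w1
12. p, w1
13. ¬(q → p), w2
14. q, w2
15. ¬p, w2
16. q → p, w2
17. p, w2
Accessibility: w0Rw0, w0Rw1, w0Rw2, w1Rw1, w1Rw2, w2Rw2
Branch closes: p and ¬p both at w2.
(One branch shown.) All branches close.

Unsatisfiable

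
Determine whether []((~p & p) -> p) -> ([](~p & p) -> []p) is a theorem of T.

Valid in T

Tableau for the negation ~([]((~p & p) -> p) -> ([](~p & p) -> []p)):
1. ~([]((~p & p) -> p) -> ([](~p & p) -> []p)), u
2. []((~p & p) -> p), u
3. ~([](~p & p) -> []p), u
4. [](~p & p), u
5. ~[]p, u
6. (~p & p) -> p, u
7. ~p & p, u
8. ~p, u
9. p, u
Accessibility: uRu
Branch closes: p and ~p both at u.
Every branch of the negation's tableau closes; the branch above is one of them.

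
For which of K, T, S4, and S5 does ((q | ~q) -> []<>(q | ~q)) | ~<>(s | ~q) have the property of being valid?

K-tableau for the negation ~(((q | ~q) -> []<>(q | ~q)) | ~<>(s | ~q)):
1. ~(((q | ~q) -> []<>(q | ~q)) | ~<>(s | ~q)), w0
2. ~((q | ~q) -> []<>(q | ~q)), w0
3. <>(s | ~q), w0
4. q | ~q, w0
5. ~[]<>(q | ~q), w0
6. ~q, w0
7. s | ~q, w1
8. ~q, w1
9. ~<>(q | ~q), w2
Accessibility: w0Rw1, w0Rw2
Complete open branch: countermodel on a K-frame, so not valid in K.
T-tableau for the negation ~(((q | ~q) -> []<>(q | ~q)) | ~<>(s | ~q)):
1. ~(((q | ~q) -> []<>(q | ~q)) | ~<>(s | ~q)), w0
2. ~((q | ~q) -> []<>(q | ~q)), w0
3. <>(s | ~q), w0
4. q | ~q, w0
5. ~[]<>(q | ~q), w0
6. ~q, w0
7. s | ~q, w1
8. ~q, w1
9. ~<>(q | ~q), w2
10. ~(q | ~q), w2
11. ~q, w2
12. q, w2
Accessibility: w0Rw0, w0Rw1, w0Rw2, w1Rw1, w2Rw2
Branch closes: q and ~q both at w2.
Every branch closes (one shown): valid in T, hence also in S4, S5 (every theorem of T is a theorem of S4 and S5).

T, S4, S5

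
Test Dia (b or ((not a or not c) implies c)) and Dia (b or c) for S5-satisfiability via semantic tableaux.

1. Dia (b or ((not a or not c) implies c)) and Dia (b or c), w0
2. Dia (b or ((not a or not c) implies c)), w0   [and-rule on 1]
3. Dia (b or c), w0   [and-rule on 1]
4. b or ((not a or not c) implies c), w1   [Dia-rule on 2: fresh world w1, w0Rw1]
5. (not a or not c) implies c, w1   [or-rule on 4 (branches; this branch)]
6. c, w1   [implies-rule on 5 (branches; this branch)]
7. b or c, w2   [Dia-rule on 3: fresh world w2, w0Rw2]
8. c, w2   [or-rule on 7 (branches; this branch)]
Accessibility: w0Rw0, w0Rw1, w0Rw2, w1Rw0, w1Rw1, w1Rw2, w2Rw0, w2Rw1, w2Rw2

Yes, satisfiable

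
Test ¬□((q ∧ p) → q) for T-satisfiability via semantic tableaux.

Unsatisfiable

1. ¬□((q ∧ p) → q), w0
2. ¬((q ∧ p) → q), w1   [¬□-rule on 1: fresh world w1, w0Rw1]
3. q ∧ p, w1   [¬→-rule on 2]
4. ¬q, w1   [¬→-rule on 2]
5. q, w1   [∧-rule on 3]
6. p, w1   [∧-rule on 3]
Accessibility: w0Rw0, w0Rw1, w1Rw1
Branch closes: q and ¬q both at w1.
(One branch shown.) All branches close.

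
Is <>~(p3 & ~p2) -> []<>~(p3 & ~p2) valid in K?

Invalid (countermodel exists)

Tableau for the negation ~(<>~(p3 & ~p2) -> []<>~(p3 & ~p2)):
1. ~(<>~(p3 & ~p2) -> []<>~(p3 & ~p2)), u
2. <>~(p3 & ~p2), u   [~->-rule on 1]
3. ~[]<>~(p3 & ~p2), u   [~->-rule on 1]
4. ~(p3 & ~p2), v   [<>-rule on 2: fresh world v, uRv]
5. p2, v   [~&-rule on 4 (branches; this branch)]
6. ~<>~(p3 & ~p2), w   [~[]-rule on 3: fresh world w, uRw]
Accessibility: uRv, uRw
The negation has an open branch (countermodel exists).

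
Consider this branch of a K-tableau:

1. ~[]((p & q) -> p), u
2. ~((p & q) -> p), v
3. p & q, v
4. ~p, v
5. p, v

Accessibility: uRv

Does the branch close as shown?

Both p and ~p appear at v.

Yes, closed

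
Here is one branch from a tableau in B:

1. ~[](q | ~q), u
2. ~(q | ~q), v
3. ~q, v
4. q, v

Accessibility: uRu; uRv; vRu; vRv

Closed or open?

Both q and ~q appear at v.

Closed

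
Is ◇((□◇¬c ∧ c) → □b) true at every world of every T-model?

Tableau for the negation ¬◇((□◇¬c ∧ c) → □b):
1. ¬◇((□◇¬c ∧ c) → □b), u
2. ¬((□◇¬c ∧ c) → □b), u
3. □◇¬c ∧ c, u
4. ¬□b, u
5. □◇¬c, u
6. c, u
7. ◇¬c, u
8. ¬b, v
9. ¬((□◇¬c ∧ c) → □b), v
10. □◇¬c ∧ c, v
11. ¬□b, v
12. □◇¬c, v
13. c, v
14. ◇¬c, v
15. ¬c, w
16. ¬((□◇¬c ∧ c) → □b), w
17. □◇¬c ∧ c, w
18. ¬□b, w
19. □◇¬c, w
20. c, w
Accessibility: uRu, uRv, uRw, vRv, wRw
Branch closes: c and ¬c both at w.
All branches of the negation close; one closing branch shown above.

Valid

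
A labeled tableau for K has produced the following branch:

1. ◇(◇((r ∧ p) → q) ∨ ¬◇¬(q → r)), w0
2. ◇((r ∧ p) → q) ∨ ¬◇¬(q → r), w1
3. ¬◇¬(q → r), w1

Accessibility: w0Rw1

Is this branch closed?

Open

No atom appears with both signs at the same world.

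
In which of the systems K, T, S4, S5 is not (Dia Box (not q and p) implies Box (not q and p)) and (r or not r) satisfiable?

S5-tableau for the formula:
1. not (Dia Box (not q and p) implies Box (not q and p)) and (r or not r), u
2. not (Dia Box (not q and p) implies Box (not q and p)), u
3. r or not r, u
4. Dia Box (not q and p), u
5. not Box (not q and p), u
6. not r, u
7. Box (not q and p), v
8. not q and p, u
9. not q, u
10. p, u
11. not q and p, v
12. not q, v
13. p, v
14. not (not q and p), w
15. not q and p, w
16. not q, w
17. p, w
18. not p, w
Accessibility: uRu, uRv, uRw, vRu, vRv, vRw, wRu, wRv, wRw
Branch closes: p and not p both at w.
Every branch closes (one shown): unsatisfiable in S5.
S4-tableau for the formula:
1. not (Dia Box (not q and p) implies Box (not q and p)) and (r or not r), u
2. not (Dia Box (not q and p) implies Box (not q and p)), u
3. r or not r, u
4. Dia Box (not q and p), u
5. not Box (not q and p), u
6. not r, u
7. Box (not q and p), v
8. not q and p, v
9. not q, v
10. p, v
11. not (not q and p), w
12. not p, w
Accessibility: uRu, uRv, uRw, vRv, wRw
Complete open branch: satisfiable in S4, hence also in K, T (this S4-model is also a K-model and a T-model).

K, T, S4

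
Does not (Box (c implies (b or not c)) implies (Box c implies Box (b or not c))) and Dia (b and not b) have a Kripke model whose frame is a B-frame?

1. not (Box (c implies (b or not c)) implies (Box c implies Box (b or not c))) and Dia (b and not b), u
2. not (Box (c implies (b or not c)) implies (Box c implies Box (b or not c))), u   [and-rule on 1]
3. Dia (b and not b), u   [and-rule on 1]
4. Box (c implies (b or not c)), u   [neg-implies-rule on 2]
5. not (Box c implies Box (b or not c)), u   [neg-implies-rule on 2]
6. Box c, u   [neg-implies-rule on 5]
7. not Box (b or not c), u   [neg-implies-rule on 5]
8. c implies (b or not c), u   [Box-rule on 4 via uRu]
9. c, u   [Box-rule on 6 via uRu]
10. b or not c, u   [implies-rule on 8 (branches; this branch)]
11. b, u   [or-rule on 10 (branches; this branch)]
12. b and not b, v   [Dia-rule on 3: fresh world v, uRv]
13. b, v   [and-rule on 12]
14. not b, v   [and-rule on 12]
Accessibility: uRu, uRv, vRu, vRv
Branch closes: b and not b both at v.
(One branch shown.) All branches close.

No, unsatisfiable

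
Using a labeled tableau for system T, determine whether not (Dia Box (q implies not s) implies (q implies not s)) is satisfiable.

1. not (Dia Box (q implies not s) implies (q implies not s)), w0
2. Dia Box (q implies not s), w0   [neg-implies-rule on 1]
3. not (q implies not s), w0   [neg-implies-rule on 1]
4. q, w0   [neg-implies-rule on 3]
5. s, w0   [neg-implies-rule on 3]
6. Box (q implies not s), w1   [Dia-rule on 2: fresh world w1, w0Rw1]
7. q implies not s, w1   [Box-rule on 6 via w1Rw1]
8. not s, w1   [implies-rule on 7 (branches; this branch)]
Accessibility: w0Rw0, w0Rw1, w1Rw1

Yes, satisfiable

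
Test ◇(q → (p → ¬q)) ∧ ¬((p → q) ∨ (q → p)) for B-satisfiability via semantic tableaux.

1. ◇(q → (p → ¬q)) ∧ ¬((p → q) ∨ (q → p)), u
2. ◇(q → (p → ¬q)), u
3. ¬((p → q) ∨ (q → p)), u
4. ¬(p → q), u
5. ¬(q → p), u
6. p, u
7. ¬q, u
8. q, u
9. ¬p, u
Accessibility: uRu
Branch closes: q and ¬q both at u.
Every branch closes; the branch above is one of them.

No, unsatisfiable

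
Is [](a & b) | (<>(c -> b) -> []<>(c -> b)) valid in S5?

Tableau for the negation ~([](a & b) | (<>(c -> b) -> []<>(c -> b))):
1. ~([](a & b) | (<>(c -> b) -> []<>(c -> b))), 0
2. ~[](a & b), 0
3. ~(<>(c -> b) -> []<>(c -> b)), 0
4. <>(c -> b), 0
5. ~[]<>(c -> b), 0
6. ~(a & b), 1
7. ~b, 1
8. c -> b, 2
9. b, 2
10. ~<>(c -> b), 3
11. ~(c -> b), 0
12. c, 0
13. ~b, 0
14. ~(c -> b), 1
15. c, 1
16. ~(c -> b), 2
17. c, 2
18. ~b, 2
Accessibility: 0R0, 0R1, 0R2, 0R3, 1R0, 1R1, 1R2, 1R3, 2R0, 2R1, 2R2, 2R3, 3R0, 3R1, 3R2, 3R3
Branch closes: b and ~b both at 2.
Every branch of the negation's tableau closes; the branch above is one of them.

Yes, valid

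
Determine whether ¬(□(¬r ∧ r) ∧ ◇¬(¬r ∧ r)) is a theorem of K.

Valid

Tableau for the negation □(¬r ∧ r) ∧ ◇¬(¬r ∧ r):
1. □(¬r ∧ r) ∧ ◇¬(¬r ∧ r), w0
2. □(¬r ∧ r), w0
3. ◇¬(¬r ∧ r), w0
4. ¬(¬r ∧ r), w1
5. ¬r ∧ r, w1
6. ¬r, w1
7. r, w1
Accessibility: w0Rw1
Branch closes: r and ¬r both at w1.
All branches of the negation close; one closing branch shown above.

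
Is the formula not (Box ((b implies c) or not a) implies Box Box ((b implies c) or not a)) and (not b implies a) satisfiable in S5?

Unsatisfiable (every branch closes)

1. not (Box ((b implies c) or not a) implies Box Box ((b implies c) or not a)) and (not b implies a), u
2. not (Box ((b implies c) or not a) implies Box Box ((b implies c) or not a)), u
3. not b implies a, u
4. Box ((b implies c) or not a), u
5. not Box Box ((b implies c) or not a), u
6. (b implies c) or not a, u
7. a, u
8. b implies c, u
9. c, u
10. not Box ((b implies c) or not a), v
11. (b implies c) or not a, v
12. b implies c, v
13. c, v
14. not ((b implies c) or not a), w
15. not (b implies c), w
16. a, w
17. b, w
18. not c, w
19. (b implies c) or not a, w
20. b implies c, w
21. c, w
Accessibility: uRu, uRv, uRw, vRu, vRv, vRw, wRu, wRv, wRw
Branch closes: c and not c both at w.
(One branch shown.) All branches close.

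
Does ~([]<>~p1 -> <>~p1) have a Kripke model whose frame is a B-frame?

Unsatisfiable

1. ~([]<>~p1 -> <>~p1), w0
2. []<>~p1, w0   [~->-rule on 1]
3. ~<>~p1, w0   [~->-rule on 1]
4. <>~p1, w0   [[]-rule on 2 via w0Rw0]
5. p1, w0   [~<>-rule on 3 via w0Rw0]
6. ~p1, w1   [<>-rule on 4: fresh world w1, w0Rw1]
7. <>~p1, w1   [[]-rule on 2 via w0Rw1]
8. p1, w1   [~<>-rule on 3 via w0Rw1]
Accessibility: w0Rw0, w0Rw1, w1Rw0, w1Rw1
Branch closes: p1 and ~p1 both at w1.
All branches of the tableau close; one closing branch shown above.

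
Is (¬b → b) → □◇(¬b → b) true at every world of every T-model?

No, not valid

Tableau for the negation ¬((¬b → b) → □◇(¬b → b)):
1. ¬((¬b → b) → □◇(¬b → b)), u
2. ¬b → b, u
3. ¬□◇(¬b → b), u
4. b, u
5. ¬◇(¬b → b), v
6. ¬(¬b → b), v
7. ¬b, v
Accessibility: uRu, uRv, vRv
The negation has an open branch (countermodel exists).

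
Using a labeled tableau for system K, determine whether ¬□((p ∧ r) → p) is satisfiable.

No, unsatisfiable

1. ¬□((p ∧ r) → p), 0
2. ¬((p ∧ r) → p), 1
3. p ∧ r, 1
4. ¬p, 1
5. p, 1
6. r, 1
Accessibility: 0R1
Branch closes: p and ¬p both at 1.
(One branch shown.) All branches close.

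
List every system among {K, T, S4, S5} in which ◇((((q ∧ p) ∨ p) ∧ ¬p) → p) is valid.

K-tableau for the negation ¬◇((((q ∧ p) ∨ p) ∧ ¬p) → p):
1. ¬◇((((q ∧ p) ∨ p) ∧ ¬p) → p), 0
Complete open branch: countermodel on a K-frame, so not valid in K.
T-tableau for the negation ¬◇((((q ∧ p) ∨ p) ∧ ¬p) → p):
1. ¬◇((((q ∧ p) ∨ p) ∧ ¬p) → p), 0
2. ¬((((q ∧ p) ∨ p) ∧ ¬p) → p), 0
3. ((q ∧ p) ∨ p) ∧ ¬p, 0
4. ¬p, 0
5. (q ∧ p) ∨ p, 0
6. q ∧ p, 0
7. q, 0
8. p, 0
Accessibility: 0R0
Branch closes: p and ¬p both at 0.
Every branch closes (one shown): valid in T, hence also in S4, S5 (every theorem of T is a theorem of S4 and S5).

T, S4, S5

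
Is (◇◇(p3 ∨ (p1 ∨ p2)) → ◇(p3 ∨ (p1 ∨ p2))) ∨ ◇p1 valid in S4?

Valid in S4

Tableau for the negation ¬((◇◇(p3 ∨ (p1 ∨ p2)) → ◇(p3 ∨ (p1 ∨ p2))) ∨ ◇p1):
1. ¬((◇◇(p3 ∨ (p1 ∨ p2)) → ◇(p3 ∨ (p1 ∨ p2))) ∨ ◇p1), u
2. ¬(◇◇(p3 ∨ (p1 ∨ p2)) → ◇(p3 ∨ (p1 ∨ p2))), u   [¬∨-rule on 1]
3. ¬◇p1, u   [¬∨-rule on 1]
4. ◇◇(p3 ∨ (p1 ∨ p2)), u   [¬→-rule on 2]
5. ¬◇(p3 ∨ (p1 ∨ p2)), u   [¬→-rule on 2]
6. ¬p1, u   [¬◇-rule on 3 via uRu]
7. ¬(p3 ∨ (p1 ∨ p2)), u   [¬◇-rule on 5 via uRu]
8. ¬p3, u   [¬∨-rule on 7]
9. ¬(p1 ∨ p2), u   [¬∨-rule on 7]
10. ¬p2, u   [¬∨-rule on 9]
11. ◇(p3 ∨ (p1 ∨ p2)), v   [◇-rule on 4: fresh world v, uRv]
12. ¬p1, v   [¬◇-rule on 3 via uRv]
13. ¬(p3 ∨ (p1 ∨ p2)), v   [¬◇-rule on 5 via uRv]
14. ¬p3, v   [¬∨-rule on 13]
15. ¬(p1 ∨ p2), v   [¬∨-rule on 13]
16. ¬p2, v   [¬∨-rule on 15]
17. p3 ∨ (p1 ∨ p2), w   [◇-rule on 11: fresh world w, vRw]
18. ¬p1, w   [¬◇-rule on 3 via uRw]
19. ¬(p3 ∨ (p1 ∨ p2)), w   [¬◇-rule on 5 via uRw]
20. ¬p3, w   [¬∨-rule on 19]
21. ¬(p1 ∨ p2), w   [¬∨-rule on 19]
22. ¬p2, w   [¬∨-rule on 21]
23. p1 ∨ p2, w   [∨-rule on 17 (branches; this branch)]
24. p2, w   [∨-rule on 23 (branches; this branch)]
Accessibility: uRu, uRv, uRw, vRv, vRw, wRw
Branch closes: p2 and ¬p2 both at w.
All branches of the negation close; one closing branch shown above.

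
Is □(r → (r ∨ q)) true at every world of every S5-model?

Tableau for the negation ¬□(r → (r ∨ q)):
1. ¬□(r → (r ∨ q)), u
2. ¬(r → (r ∨ q)), v
3. r, v
4. ¬(r ∨ q), v
5. ¬r, v
6. ¬q, v
Accessibility: uRu, uRv, vRu, vRv
Branch closes: r and ¬r both at v.
Every branch of the negation's tableau closes; the branch above is one of them.

Yes, valid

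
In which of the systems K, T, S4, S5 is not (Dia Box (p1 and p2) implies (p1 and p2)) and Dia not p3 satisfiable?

S5-tableau for the formula:
1. not (Dia Box (p1 and p2) implies (p1 and p2)) and Dia not p3, 0
2. not (Dia Box (p1 and p2) implies (p1 and p2)), 0
3. Dia not p3, 0
4. Dia Box (p1 and p2), 0
5. not (p1 and p2), 0
6. not p2, 0
7. not p3, 1
8. Box (p1 and p2), 2
9. p1 and p2, 0
10. p1, 0
11. p2, 0
Accessibility: 0R0, 0R1, 0R2, 1R0, 1R1, 1R2, 2R0, 2R1, 2R2
Branch closes: p2 and not p2 both at 0.
Every branch closes (one shown): unsatisfiable in S5.
S4-tableau for the formula:
1. not (Dia Box (p1 and p2) implies (p1 and p2)) and Dia not p3, 0
2. not (Dia Box (p1 and p2) implies (p1 and p2)), 0
3. Dia not p3, 0
4. Dia Box (p1 and p2), 0
5. not (p1 and p2), 0
6. not p2, 0
7. not p3, 1
8. Box (p1 and p2), 2
9. p1 and p2, 2
10. p1, 2
11. p2, 2
Accessibility: 0R0, 0R1, 0R2, 1R1, 2R2
Complete open branch: satisfiable in S4, hence also in K, T (this S4-model is also a K-model and a T-model).

K, T, S4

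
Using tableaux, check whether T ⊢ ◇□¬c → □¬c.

Tableau for the negation ¬(◇□¬c → □¬c):
1. ¬(◇□¬c → □¬c), u
2. ◇□¬c, u   [¬→-rule on 1]
3. ¬□¬c, u   [¬→-rule on 1]
4. □¬c, v   [◇-rule on 2: fresh world v, uRv]
5. ¬c, v   [□-rule on 4 via vRv]
6. c, w   [¬□-rule on 3: fresh world w, uRw]
Accessibility: uRu, uRv, uRw, vRv, wRw
The negation has an open branch (countermodel exists).

Invalid (countermodel exists)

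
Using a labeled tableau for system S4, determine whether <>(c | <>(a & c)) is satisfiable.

1. <>(c | <>(a & c)), 0
2. c | <>(a & c), 1
3. <>(a & c), 1
4. a & c, 2
5. a, 2
6. c, 2
Accessibility: 0R0, 0R1, 0R2, 1R1, 1R2, 2R2

Satisfiable (open branch found)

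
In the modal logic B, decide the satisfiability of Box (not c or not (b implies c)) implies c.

Yes, satisfiable

1. Box (not c or not (b implies c)) implies c, 0
2. c, 0
Accessibility: 0R0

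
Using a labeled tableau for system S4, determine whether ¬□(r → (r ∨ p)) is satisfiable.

1. ¬□(r → (r ∨ p)), w0
2. ¬(r → (r ∨ p)), w1
3. r, w1
4. ¬(r ∨ p), w1
5. ¬r, w1
6. ¬p, w1
Accessibility: w0Rw0, w0Rw1, w1Rw1
Branch closes: r and ¬r both at w1.
(One branch shown.) All branches close.

No, unsatisfiable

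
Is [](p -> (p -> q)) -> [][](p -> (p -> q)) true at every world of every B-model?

Tableau for the negation ~([](p -> (p -> q)) -> [][](p -> (p -> q))):
1. ~([](p -> (p -> q)) -> [][](p -> (p -> q))), 0
2. [](p -> (p -> q)), 0
3. ~[][](p -> (p -> q)), 0
4. p -> (p -> q), 0
5. p -> q, 0
6. q, 0
7. ~[](p -> (p -> q)), 1
8. p -> (p -> q), 1
9. p -> q, 1
10. q, 1
11. ~(p -> (p -> q)), 2
12. p, 2
13. ~(p -> q), 2
14. ~q, 2
Accessibility: 0R0, 0R1, 1R0, 1R1, 1R2, 2R1, 2R2
The negation has an open branch (countermodel exists).

Invalid (countermodel exists)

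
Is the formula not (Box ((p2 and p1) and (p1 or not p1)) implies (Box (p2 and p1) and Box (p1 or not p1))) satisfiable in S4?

No, unsatisfiable

1. not (Box ((p2 and p1) and (p1 or not p1)) implies (Box (p2 and p1) and Box (p1 or not p1))), 0
2. Box ((p2 and p1) and (p1 or not p1)), 0
3. not (Box (p2 and p1) and Box (p1 or not p1)), 0
4. (p2 and p1) and (p1 or not p1), 0
5. p2 and p1, 0
6. p1 or not p1, 0
7. p2, 0
8. p1, 0
9. not Box (p2 and p1), 0
10. not (p2 and p1), 1
11. (p2 and p1) and (p1 or not p1), 1
12. p2 and p1, 1
13. p1 or not p1, 1
14. p2, 1
15. p1, 1
16. not p1, 1
Accessibility: 0R0, 0R1, 1R1
Branch closes: p1 and not p1 both at 1.
(One branch shown.) All branches close.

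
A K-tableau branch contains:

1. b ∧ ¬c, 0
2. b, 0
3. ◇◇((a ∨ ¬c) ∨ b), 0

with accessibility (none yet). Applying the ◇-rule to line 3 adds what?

a fresh world 1 with 0R1, and ◇((a ∨ ¬c) ∨ b) at 1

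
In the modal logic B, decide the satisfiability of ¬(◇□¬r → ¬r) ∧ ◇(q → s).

1. ¬(◇□¬r → ¬r) ∧ ◇(q → s), u
2. ¬(◇□¬r → ¬r), u
3. ◇(q → s), u
4. ◇□¬r, u
5. r, u
6. q → s, v
7. s, v
8. □¬r, w
9. ¬r, u
Accessibility: uRu, uRv, uRw, vRu, vRv, wRu, wRw
Branch closes: r and ¬r both at u.
(One branch shown.) All branches close.

Unsatisfiable (every branch closes)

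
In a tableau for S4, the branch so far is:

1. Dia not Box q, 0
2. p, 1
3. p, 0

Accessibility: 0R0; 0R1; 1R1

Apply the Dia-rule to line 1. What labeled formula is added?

a fresh world 2 with 0R2, and not Box q at 2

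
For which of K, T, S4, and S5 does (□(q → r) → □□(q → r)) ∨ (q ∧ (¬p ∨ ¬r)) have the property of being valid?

S4, S5

T-tableau for the negation ¬((□(q → r) → □□(q → r)) ∨ (q ∧ (¬p ∨ ¬r))):
1. ¬((□(q → r) → □□(q → r)) ∨ (q ∧ (¬p ∨ ¬r))), u
2. ¬(□(q → r) → □□(q → r)), u   [¬∨-rule on 1]
3. ¬(q ∧ (¬p ∨ ¬r)), u   [¬∨-rule on 1]
4. □(q → r), u   [¬→-rule on 2]
5. ¬□□(q → r), u   [¬→-rule on 2]
6. q → r, u   [□-rule on 4 via uRu]
7. ¬(¬p ∨ ¬r), u   [¬∧-rule on 3 (branches; this branch)]
8. p, u   [¬∨-rule on 7]
9. r, u   [¬∨-rule on 7]
10. ¬□(q → r), v   [¬□-rule on 5: fresh world v, uRv]
11. q → r, v   [□-rule on 4 via uRv]
12. r, v   [→-rule on 11 (branches; this branch)]
13. ¬(q → r), w   [¬□-rule on 10: fresh world w, vRw]
14. q, w   [¬→-rule on 13]
15. ¬r, w   [¬→-rule on 13]
Accessibility: uRu, uRv, vRv, vRw, wRw
Complete open branch: countermodel on a T-frame, so not valid in T, nor in K (the same frame is also a K-frame).
S4-tableau for the negation ¬((□(q → r) → □□(q → r)) ∨ (q ∧ (¬p ∨ ¬r))):
1. ¬((□(q → r) → □□(q → r)) ∨ (q ∧ (¬p ∨ ¬r))), u
2. ¬(□(q → r) → □□(q → r)), u   [¬∨-rule on 1]
3. ¬(q ∧ (¬p ∨ ¬r)), u   [¬∨-rule on 1]
4. □(q → r), u   [¬→-rule on 2]
5. ¬□□(q → r), u   [¬→-rule on 2]
6. q → r, u   [□-rule on 4 via uRu]
7. ¬(¬p ∨ ¬r), u   [¬∧-rule on 3 (branches; this branch)]
8. p, u   [¬∨-rule on 7]
9. r, u   [¬∨-rule on 7]
10. ¬□(q → r), v   [¬□-rule on 5: fresh world v, uRv]
11. q → r, v   [□-rule on 4 via uRv]
12. r, v   [→-rule on 11 (branches; this branch)]
13. ¬(q → r), w   [¬□-rule on 10: fresh world w, vRw]
14. q, w   [¬→-rule on 13]
15. ¬r, w   [¬→-rule on 13]
16. q → r, w   [□-rule on 4 via uRw]
17. r, w   [→-rule on 16 (branches; this branch)]
Accessibility: uRu, uRv, uRw, vRv, vRw, wRw
Branch closes: r and ¬r both at w.
Every branch closes (one shown): valid in S4, hence also in S5 (every theorem of S4 is a theorem of S5).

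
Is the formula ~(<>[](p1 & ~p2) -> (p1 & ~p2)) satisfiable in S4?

Satisfiable (open branch found)

1. ~(<>[](p1 & ~p2) -> (p1 & ~p2)), w0
2. <>[](p1 & ~p2), w0
3. ~(p1 & ~p2), w0
4. p2, w0
5. [](p1 & ~p2), w1
6. p1 & ~p2, w1
7. p1, w1
8. ~p2, w1
Accessibility: w0Rw0, w0Rw1, w1Rw1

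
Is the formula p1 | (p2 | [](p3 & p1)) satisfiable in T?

1. p1 | (p2 | [](p3 & p1)), u
2. p2 | [](p3 & p1), u   [|-rule on 1 (branches; this branch)]
3. [](p3 & p1), u   [|-rule on 2 (branches; this branch)]
4. p3 & p1, u   [[]-rule on 3 via uRu]
5. p3, u   [&-rule on 4]
6. p1, u   [&-rule on 4]
Accessibility: uRu

Satisfiable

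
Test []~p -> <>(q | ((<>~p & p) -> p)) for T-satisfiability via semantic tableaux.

Satisfiable

1. []~p -> <>(q | ((<>~p & p) -> p)), 0
2. <>(q | ((<>~p & p) -> p)), 0
3. q | ((<>~p & p) -> p), 1
4. (<>~p & p) -> p, 1
5. p, 1
Accessibility: 0R0, 0R1, 1R1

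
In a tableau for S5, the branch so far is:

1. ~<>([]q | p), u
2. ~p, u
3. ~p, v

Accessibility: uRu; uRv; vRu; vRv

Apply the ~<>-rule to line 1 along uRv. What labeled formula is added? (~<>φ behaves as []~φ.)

~([]q | p), v

~<>φ behaves as []~φ: propagate the negated body to each accessible world.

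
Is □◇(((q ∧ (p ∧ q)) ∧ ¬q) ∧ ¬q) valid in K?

Tableau for the negation ¬□◇(((q ∧ (p ∧ q)) ∧ ¬q) ∧ ¬q):
1. ¬□◇(((q ∧ (p ∧ q)) ∧ ¬q) ∧ ¬q), 0
2. ¬◇(((q ∧ (p ∧ q)) ∧ ¬q) ∧ ¬q), 1
Accessibility: 0R1
The negation has an open branch (countermodel exists).

Not valid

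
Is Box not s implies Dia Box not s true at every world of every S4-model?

Tableau for the negation not (Box not s implies Dia Box not s):
1. not (Box not s implies Dia Box not s), 0
2. Box not s, 0
3. not Dia Box not s, 0
4. not s, 0
5. not Box not s, 0
6. s, 1
7. not s, 1
Accessibility: 0R0, 0R1, 1R1
Branch closes: s and not s both at 1.
All branches of the negation close; one closing branch shown above.

Yes, valid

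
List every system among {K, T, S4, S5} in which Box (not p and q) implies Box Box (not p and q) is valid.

T-tableau for the negation not (Box (not p and q) implies Box Box (not p and q)):
1. not (Box (not p and q) implies Box Box (not p and q)), 0
2. Box (not p and q), 0
3. not Box Box (not p and q), 0
4. not p and q, 0
5. not p, 0
6. q, 0
7. not Box (not p and q), 1
8. not p and q, 1
9. not p, 1
10. q, 1
11. not (not p and q), 2
12. not q, 2
Accessibility: 0R0, 0R1, 1R1, 1R2, 2R2
Complete open branch: countermodel on a T-frame, so not valid in T, nor in K (the same frame is also a K-frame).
S4-tableau for the negation not (Box (not p and q) implies Box Box (not p and q)):
1. not (Box (not p and q) implies Box Box (not p and q)), 0
2. Box (not p and q), 0
3. not Box Box (not p and q), 0
4. not p and q, 0
5. not p, 0
6. q, 0
7. not Box (not p and q), 1
8. not p and q, 1
9. not p, 1
10. q, 1
11. not (not p and q), 2
12. not p and q, 2
13. not p, 2
14. q, 2
15. not q, 2
Accessibility: 0R0, 0R1, 0R2, 1R1, 1R2, 2R2
Branch closes: q and not q both at 2.
Every branch closes (one shown): valid in S4, hence also in S5 (every theorem of S4 is a theorem of S5).

S4, S5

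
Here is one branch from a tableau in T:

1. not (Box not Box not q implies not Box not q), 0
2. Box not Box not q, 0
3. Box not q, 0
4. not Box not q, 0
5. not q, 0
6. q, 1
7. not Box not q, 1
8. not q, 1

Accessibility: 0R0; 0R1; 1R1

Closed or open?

Yes, closed

Both q and not q appear at 1.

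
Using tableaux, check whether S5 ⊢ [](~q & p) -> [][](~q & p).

Tableau for the negation ~([](~q & p) -> [][](~q & p)):
1. ~([](~q & p) -> [][](~q & p)), 0
2. [](~q & p), 0
3. ~[][](~q & p), 0
4. ~q & p, 0
5. ~q, 0
6. p, 0
7. ~[](~q & p), 1
8. ~q & p, 1
9. ~q, 1
10. p, 1
11. ~(~q & p), 2
12. ~q & p, 2
13. ~q, 2
14. p, 2
15. ~p, 2
Accessibility: 0R0, 0R1, 0R2, 1R0, 1R1, 1R2, 2R0, 2R1, 2R2
Branch closes: p and ~p both at 2.
Every branch of the negation's tableau closes; the branch above is one of them.

Valid in S5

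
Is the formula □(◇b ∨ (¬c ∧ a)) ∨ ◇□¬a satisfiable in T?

1. □(◇b ∨ (¬c ∧ a)) ∨ ◇□¬a, u
2. ◇□¬a, u
3. □¬a, v
4. ¬a, v
Accessibility: uRu, uRv, vRv

Satisfiable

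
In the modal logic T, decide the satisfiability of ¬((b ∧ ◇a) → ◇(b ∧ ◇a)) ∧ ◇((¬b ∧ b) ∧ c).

Unsatisfiable (every branch closes)

1. ¬((b ∧ ◇a) → ◇(b ∧ ◇a)) ∧ ◇((¬b ∧ b) ∧ c), 0
2. ¬((b ∧ ◇a) → ◇(b ∧ ◇a)), 0
3. ◇((¬b ∧ b) ∧ c), 0
4. b ∧ ◇a, 0
5. ¬◇(b ∧ ◇a), 0
6. b, 0
7. ◇a, 0
8. ¬(b ∧ ◇a), 0
9. ¬◇a, 0
10. ¬a, 0
11. (¬b ∧ b) ∧ c, 1
12. ¬b ∧ b, 1
13. c, 1
14. ¬b, 1
15. b, 1
Accessibility: 0R0, 0R1, 1R1
Branch closes: b and ¬b both at 1.
All branches of the tableau close; one closing branch shown above.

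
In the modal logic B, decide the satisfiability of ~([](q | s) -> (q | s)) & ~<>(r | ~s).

1. ~([](q | s) -> (q | s)) & ~<>(r | ~s), w0
2. ~([](q | s) -> (q | s)), w0
3. ~<>(r | ~s), w0
4. [](q | s), w0
5. ~(q | s), w0
6. ~q, w0
7. ~s, w0
8. ~(r | ~s), w0
9. ~r, w0
10. s, w0
Accessibility: w0Rw0
Branch closes: s and ~s both at w0.
(One branch shown.) All branches close.

Unsatisfiable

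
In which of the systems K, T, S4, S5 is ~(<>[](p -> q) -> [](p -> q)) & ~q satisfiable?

K, T, S4

S5-tableau for the formula:
1. ~(<>[](p -> q) -> [](p -> q)) & ~q, 0
2. ~(<>[](p -> q) -> [](p -> q)), 0
3. ~q, 0
4. <>[](p -> q), 0
5. ~[](p -> q), 0
6. [](p -> q), 1
7. p -> q, 0
8. p -> q, 1
9. ~p, 0
10. q, 1
11. ~(p -> q), 2
12. p, 2
13. ~q, 2
14. p -> q, 2
15. q, 2
Accessibility: 0R0, 0R1, 0R2, 1R0, 1R1, 1R2, 2R0, 2R1, 2R2
Branch closes: q and ~q both at 2.
Every branch closes (one shown): unsatisfiable in S5.
S4-tableau for the formula:
1. ~(<>[](p -> q) -> [](p -> q)) & ~q, 0
2. ~(<>[](p -> q) -> [](p -> q)), 0
3. ~q, 0
4. <>[](p -> q), 0
5. ~[](p -> q), 0
6. [](p -> q), 1
7. p -> q, 1
8. q, 1
9. ~(p -> q), 2
10. p, 2
11. ~q, 2
Accessibility: 0R0, 0R1, 0R2, 1R1, 2R2
Complete open branch: satisfiable in S4, hence also in K, T (this S4-model is also a K-model and a T-model).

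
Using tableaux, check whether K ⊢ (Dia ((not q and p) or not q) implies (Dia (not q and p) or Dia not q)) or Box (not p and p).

Tableau for the negation not ((Dia ((not q and p) or not q) implies (Dia (not q and p) or Dia not q)) or Box (not p and p)):
1. not ((Dia ((not q and p) or not q) implies (Dia (not q and p) or Dia not q)) or Box (not p and p)), u
2. not (Dia ((not q and p) or not q) implies (Dia (not q and p) or Dia not q)), u
3. not Box (not p and p), u
4. Dia ((not q and p) or not q), u
5. not (Dia (not q and p) or Dia not q), u
6. not Dia (not q and p), u
7. not Dia not q, u
8. not (not p and p), v
9. not (not q and p), v
10. q, v
11. not p, v
12. (not q and p) or not q, w
13. not (not q and p), w
14. q, w
15. not q and p, w
16. not q, w
17. p, w
Accessibility: uRv, uRw
Branch closes: q and not q both at w.
Every branch of the negation's tableau closes; the branch above is one of them.

Valid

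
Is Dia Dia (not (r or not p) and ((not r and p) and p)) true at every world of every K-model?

Tableau for the negation not Dia Dia (not (r or not p) and ((not r and p) and p)):
1. not Dia Dia (not (r or not p) and ((not r and p) and p)), 0
The negation has an open branch (countermodel exists).

Not valid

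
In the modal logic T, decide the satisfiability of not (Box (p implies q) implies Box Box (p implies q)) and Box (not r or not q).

1. not (Box (p implies q) implies Box Box (p implies q)) and Box (not r or not q), u
2. not (Box (p implies q) implies Box Box (p implies q)), u   [and-rule on 1]
3. Box (not r or not q), u   [and-rule on 1]
4. Box (p implies q), u   [neg-implies-rule on 2]
5. not Box Box (p implies q), u   [neg-implies-rule on 2]
6. not r or not q, u   [Box-rule on 3 via uRu]
7. p implies q, u   [Box-rule on 4 via uRu]
8. not q, u   [or-rule on 6 (branches; this branch)]
9. not p, u   [implies-rule on 7 (branches; this branch)]
10. not Box (p implies q), v   [neg-Box-rule on 5: fresh world v, uRv]
11. not r or not q, v   [Box-rule on 3 via uRv]
12. p implies q, v   [Box-rule on 4 via uRv]
13. not q, v   [or-rule on 11 (branches; this branch)]
14. not p, v   [implies-rule on 12 (branches; this branch)]
15. not (p implies q), w   [neg-Box-rule on 10: fresh world w, vRw]
16. p, w   [neg-implies-rule on 15]
17. not q, w   [neg-implies-rule on 15]
Accessibility: uRu, uRv, vRv, vRw, wRw

Yes, satisfiable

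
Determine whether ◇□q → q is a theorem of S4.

Invalid (countermodel exists)

Tableau for the negation ¬(◇□q → q):
1. ¬(◇□q → q), 0
2. ◇□q, 0   [¬→-rule on 1]
3. ¬q, 0   [¬→-rule on 1]
4. □q, 1   [◇-rule on 2: fresh world 1, 0R1]
5. q, 1   [□-rule on 4 via 1R1]
Accessibility: 0R0, 0R1, 1R1
The negation has an open branch (countermodel exists).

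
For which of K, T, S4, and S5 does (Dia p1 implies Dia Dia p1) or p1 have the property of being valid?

T-tableau for the negation not ((Dia p1 implies Dia Dia p1) or p1):
1. not ((Dia p1 implies Dia Dia p1) or p1), w0
2. not (Dia p1 implies Dia Dia p1), w0
3. not p1, w0
4. Dia p1, w0
5. not Dia Dia p1, w0
6. not Dia p1, w0
7. p1, w1
8. not Dia p1, w1
9. not p1, w1
Accessibility: w0Rw0, w0Rw1, w1Rw1
Branch closes: p1 and not p1 both at w1.
Every branch closes (one shown): valid in T, hence also in S4, S5 (every theorem of T is a theorem of S4 and S5).
K-tableau for the negation not ((Dia p1 implies Dia Dia p1) or p1):
1. not ((Dia p1 implies Dia Dia p1) or p1), w0
2. not (Dia p1 implies Dia Dia p1), w0
3. not p1, w0
4. Dia p1, w0
5. not Dia Dia p1, w0
6. p1, w1
7. not Dia p1, w1
Accessibility: w0Rw1
Complete open branch: countermodel on a K-frame, so not valid in K.

T, S4, S5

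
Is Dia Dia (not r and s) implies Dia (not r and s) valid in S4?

Valid

Tableau for the negation not (Dia Dia (not r and s) implies Dia (not r and s)):
1. not (Dia Dia (not r and s) implies Dia (not r and s)), w0
2. Dia Dia (not r and s), w0
3. not Dia (not r and s), w0
4. not (not r and s), w0
5. not s, w0
6. Dia (not r and s), w1
7. not (not r and s), w1
8. not s, w1
9. not r and s, w2
10. not r, w2
11. s, w2
12. not (not r and s), w2
13. not s, w2
Accessibility: w0Rw0, w0Rw1, w0Rw2, w1Rw1, w1Rw2, w2Rw2
Branch closes: s and not s both at w2.
Every branch of the negation's tableau closes; the branch above is one of them.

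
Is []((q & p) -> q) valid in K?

Valid

Tableau for the negation ~[]((q & p) -> q):
1. ~[]((q & p) -> q), u
2. ~((q & p) -> q), v   [~[]-rule on 1: fresh world v, uRv]
3. q & p, v   [~->-rule on 2]
4. ~q, v   [~->-rule on 2]
5. q, v   [&-rule on 3]
6. p, v   [&-rule on 3]
Accessibility: uRv
Branch closes: q and ~q both at v.
All branches of the negation close; one closing branch shown above.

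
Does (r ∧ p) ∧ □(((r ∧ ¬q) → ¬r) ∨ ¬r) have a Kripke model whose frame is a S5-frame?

1. (r ∧ p) ∧ □(((r ∧ ¬q) → ¬r) ∨ ¬r), w0
2. r ∧ p, w0   [∧-rule on 1]
3. □(((r ∧ ¬q) → ¬r) ∨ ¬r), w0   [∧-rule on 1]
4. r, w0   [∧-rule on 2]
5. p, w0   [∧-rule on 2]
6. ((r ∧ ¬q) → ¬r) ∨ ¬r, w0   [□-rule on 3 via w0Rw0]
7. (r ∧ ¬q) → ¬r, w0   [∨-rule on 6 (branches; this branch)]
8. ¬(r ∧ ¬q), w0   [→-rule on 7 (branches; this branch)]
9. q, w0   [¬∧-rule on 8 (branches; this branch)]
Accessibility: w0Rw0

Satisfiable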